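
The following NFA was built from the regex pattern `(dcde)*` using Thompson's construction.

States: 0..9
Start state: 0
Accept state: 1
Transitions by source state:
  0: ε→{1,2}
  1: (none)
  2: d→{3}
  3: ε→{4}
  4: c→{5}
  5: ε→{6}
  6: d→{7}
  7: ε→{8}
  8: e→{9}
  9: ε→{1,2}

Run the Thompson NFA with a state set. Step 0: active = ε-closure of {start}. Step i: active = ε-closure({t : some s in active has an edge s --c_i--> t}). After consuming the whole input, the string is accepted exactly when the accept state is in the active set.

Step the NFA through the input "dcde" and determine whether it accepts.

Answer: ACCEPT

Derivation:
S₀ = ε-closure({0}) = {0,1,2}
'd' @ 1: {3,4}
'c' @ 2: {5,6}
'd' @ 3: {7,8}
'e' @ 4: {1,2,9}  (accept∈set)
final: {1,2,9}; accept 1 in set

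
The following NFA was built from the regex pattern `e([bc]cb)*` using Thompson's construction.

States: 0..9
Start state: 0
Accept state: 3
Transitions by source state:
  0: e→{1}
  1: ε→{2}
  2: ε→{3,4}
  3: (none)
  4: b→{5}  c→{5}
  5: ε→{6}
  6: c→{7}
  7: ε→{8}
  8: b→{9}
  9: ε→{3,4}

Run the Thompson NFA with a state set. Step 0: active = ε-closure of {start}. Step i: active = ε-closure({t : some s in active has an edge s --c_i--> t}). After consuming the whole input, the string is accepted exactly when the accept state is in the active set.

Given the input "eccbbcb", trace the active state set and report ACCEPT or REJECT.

Answer: ACCEPT

Trace:
S₀ = ε-closure({0}) = {0}
'e' @ 1: {1,2,3,4}  [accepting]
'c' @ 2: {5,6}
'c' @ 3: {7,8}
'b' @ 4: {3,4,9}  [accepting]
'b' @ 5: {5,6}
'c' @ 6: {7,8}
'b' @ 7: {3,4,9}  [accepting]
after full input: {3,4,9}  (accept=3 in)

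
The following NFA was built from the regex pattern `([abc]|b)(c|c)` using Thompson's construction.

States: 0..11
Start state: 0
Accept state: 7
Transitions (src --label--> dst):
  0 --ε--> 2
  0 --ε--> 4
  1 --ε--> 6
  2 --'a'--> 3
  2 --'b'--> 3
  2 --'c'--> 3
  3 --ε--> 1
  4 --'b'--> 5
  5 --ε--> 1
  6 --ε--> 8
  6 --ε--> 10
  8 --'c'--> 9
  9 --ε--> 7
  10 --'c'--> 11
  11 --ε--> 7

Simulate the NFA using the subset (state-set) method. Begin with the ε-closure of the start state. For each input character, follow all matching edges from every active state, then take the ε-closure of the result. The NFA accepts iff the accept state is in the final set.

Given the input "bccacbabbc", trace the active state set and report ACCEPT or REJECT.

S₀ = ε-closure({0}) = {0,2,4}
'b' @ 1: {1,3,5,6,8,10}
'c' @ 2: {7,9,11}  [accepting]
'c' @ 3: {}  — state set empty
rest 'acbabbc' ignored (set empty)
after full input: {}  (accept=7 not in)

Answer: REJECT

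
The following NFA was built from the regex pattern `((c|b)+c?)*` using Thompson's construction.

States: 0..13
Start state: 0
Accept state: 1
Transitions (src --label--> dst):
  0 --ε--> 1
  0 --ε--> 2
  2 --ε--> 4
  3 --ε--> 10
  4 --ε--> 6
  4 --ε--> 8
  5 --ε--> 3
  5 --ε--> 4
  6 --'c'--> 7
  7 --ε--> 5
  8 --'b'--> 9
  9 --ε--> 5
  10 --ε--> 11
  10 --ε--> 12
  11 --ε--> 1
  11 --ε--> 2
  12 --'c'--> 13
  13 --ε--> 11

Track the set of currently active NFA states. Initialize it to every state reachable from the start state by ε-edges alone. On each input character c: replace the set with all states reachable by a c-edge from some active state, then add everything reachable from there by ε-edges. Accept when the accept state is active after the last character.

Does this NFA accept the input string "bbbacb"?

S₀ = ε-closure({0}) = {0,1,2,4,6,8}
'b' @ 1: {1,2,3,4,5,6,8,9,10,11,12}  ✓accept
'b' @ 2: {1,2,3,4,5,6,8,9,10,11,12}  ✓accept
'b' @ 3: {1,2,3,4,5,6,8,9,10,11,12}  ✓accept
'a' @ 4: {}  — no active states
rest 'cb' ignored (set empty)
end set {} — state 1 not in

Answer: REJECT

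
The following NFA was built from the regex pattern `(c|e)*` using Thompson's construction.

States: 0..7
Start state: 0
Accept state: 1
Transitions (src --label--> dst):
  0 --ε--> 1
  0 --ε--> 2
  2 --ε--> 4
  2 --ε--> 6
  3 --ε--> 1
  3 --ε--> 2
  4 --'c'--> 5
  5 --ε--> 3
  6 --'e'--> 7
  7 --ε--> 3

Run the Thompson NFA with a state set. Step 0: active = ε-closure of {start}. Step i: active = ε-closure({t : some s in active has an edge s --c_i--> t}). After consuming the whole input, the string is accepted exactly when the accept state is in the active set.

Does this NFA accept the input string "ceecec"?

Answer: ACCEPT

Trace:
S₀ = ε-closure({0}) = {0,1,2,4,6}
'c' @ 1: {1,2,3,4,5,6}  [accepting]
'e' @ 2: {1,2,3,4,6,7}  [accepting]
'e' @ 3: {1,2,3,4,6,7}  [accepting]
'c' @ 4: {1,2,3,4,5,6}  [accepting]
'e' @ 5: {1,2,3,4,6,7}  [accepting]
'c' @ 6: {1,2,3,4,5,6}  [accepting]
final: {1,2,3,4,5,6}; accept 1 in set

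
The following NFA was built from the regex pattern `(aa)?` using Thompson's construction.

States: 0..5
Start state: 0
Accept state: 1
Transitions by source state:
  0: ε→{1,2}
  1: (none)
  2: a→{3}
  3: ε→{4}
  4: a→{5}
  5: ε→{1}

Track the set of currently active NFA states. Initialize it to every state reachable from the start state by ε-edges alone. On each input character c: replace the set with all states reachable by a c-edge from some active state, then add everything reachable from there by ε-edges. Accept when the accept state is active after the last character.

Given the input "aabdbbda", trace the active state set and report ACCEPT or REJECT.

Answer: REJECT

Steps:
start: ε-closure({0}) = {0,1,2}
'a' @ 1: {3,4}
'a' @ 2: {1,5}  ✓accept
'b' @ 3: {}  — state set empty
rest 'dbbda' ignored (set empty)
end set {} — state 1 not in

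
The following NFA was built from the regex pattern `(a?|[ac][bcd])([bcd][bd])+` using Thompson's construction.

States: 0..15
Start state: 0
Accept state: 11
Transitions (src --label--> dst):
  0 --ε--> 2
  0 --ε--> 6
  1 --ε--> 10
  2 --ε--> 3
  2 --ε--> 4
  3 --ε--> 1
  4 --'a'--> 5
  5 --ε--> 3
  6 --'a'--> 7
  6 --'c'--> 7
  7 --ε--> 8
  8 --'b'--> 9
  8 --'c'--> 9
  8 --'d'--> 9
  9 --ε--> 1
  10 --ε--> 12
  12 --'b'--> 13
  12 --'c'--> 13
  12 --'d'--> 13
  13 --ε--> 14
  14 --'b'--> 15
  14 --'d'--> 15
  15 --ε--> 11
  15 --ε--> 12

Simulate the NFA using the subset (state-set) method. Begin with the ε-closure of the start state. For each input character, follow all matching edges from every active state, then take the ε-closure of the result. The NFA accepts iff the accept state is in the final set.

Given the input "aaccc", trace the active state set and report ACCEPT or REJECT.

Answer: REJECT

Steps:
S₀ = ε-closure({0}) = {0,1,2,3,4,6,10,12}
'a' @ 1: {1,3,5,7,8,10,12}
'a' @ 2: {}  — no active states
rest 'ccc' ignored (set empty)
end set {} — state 11 not in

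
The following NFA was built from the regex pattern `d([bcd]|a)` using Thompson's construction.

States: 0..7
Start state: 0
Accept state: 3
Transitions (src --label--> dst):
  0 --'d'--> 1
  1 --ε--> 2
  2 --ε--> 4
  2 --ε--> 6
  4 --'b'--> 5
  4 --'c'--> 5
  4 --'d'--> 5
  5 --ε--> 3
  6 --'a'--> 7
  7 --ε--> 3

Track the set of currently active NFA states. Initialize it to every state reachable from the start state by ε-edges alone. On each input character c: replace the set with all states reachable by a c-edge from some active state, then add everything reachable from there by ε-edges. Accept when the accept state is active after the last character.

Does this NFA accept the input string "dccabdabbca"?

Answer: REJECT

Steps:
S₀ = ε-closure({0}) = {0}
'd' @ 1: {1,2,4,6}
'c' @ 2: {3,5}  [accepting]
'c' @ 3: {}  — dead — no transitions
rest 'abdabbca' ignored (set empty)
final: {}; accept 3 not in set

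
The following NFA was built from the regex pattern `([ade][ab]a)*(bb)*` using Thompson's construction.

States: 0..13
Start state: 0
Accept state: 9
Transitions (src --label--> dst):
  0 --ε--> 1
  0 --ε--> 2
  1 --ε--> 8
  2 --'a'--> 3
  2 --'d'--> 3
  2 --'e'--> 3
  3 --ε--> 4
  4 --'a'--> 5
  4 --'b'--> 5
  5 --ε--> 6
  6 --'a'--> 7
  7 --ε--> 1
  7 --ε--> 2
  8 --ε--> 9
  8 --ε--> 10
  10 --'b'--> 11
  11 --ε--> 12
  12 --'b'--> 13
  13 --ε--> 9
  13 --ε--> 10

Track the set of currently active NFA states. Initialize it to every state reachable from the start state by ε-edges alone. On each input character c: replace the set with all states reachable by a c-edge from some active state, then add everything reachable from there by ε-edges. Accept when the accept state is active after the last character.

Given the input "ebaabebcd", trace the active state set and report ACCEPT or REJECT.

Answer: REJECT

Steps:
start: ε-closure({0}) = {0,1,2,8,9,10}
'e' @ 1: {3,4}
'b' @ 2: {5,6}
'a' @ 3: {1,2,7,8,9,10}  (accept∈set)
'a' @ 4: {3,4}
'b' @ 5: {5,6}
'e' @ 6: {}  — no active states
rest 'bcd' ignored (set empty)
end set {} — state 9 not in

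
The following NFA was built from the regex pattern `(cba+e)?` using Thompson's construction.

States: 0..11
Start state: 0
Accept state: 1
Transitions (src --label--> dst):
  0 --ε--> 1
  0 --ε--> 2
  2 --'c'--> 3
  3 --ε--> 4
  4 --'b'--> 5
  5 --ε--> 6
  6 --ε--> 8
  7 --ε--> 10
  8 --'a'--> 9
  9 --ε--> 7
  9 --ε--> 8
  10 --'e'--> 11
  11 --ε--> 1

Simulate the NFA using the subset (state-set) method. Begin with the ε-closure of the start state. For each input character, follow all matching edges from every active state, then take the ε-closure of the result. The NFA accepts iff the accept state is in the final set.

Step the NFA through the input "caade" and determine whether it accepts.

start: ε-closure({0}) = {0,1,2}
'c' @ 1: {3,4}
'a' @ 2: {}  — no active states
rest 'ade' ignored (set empty)
final: {}; accept 1 not in set

Answer: REJECT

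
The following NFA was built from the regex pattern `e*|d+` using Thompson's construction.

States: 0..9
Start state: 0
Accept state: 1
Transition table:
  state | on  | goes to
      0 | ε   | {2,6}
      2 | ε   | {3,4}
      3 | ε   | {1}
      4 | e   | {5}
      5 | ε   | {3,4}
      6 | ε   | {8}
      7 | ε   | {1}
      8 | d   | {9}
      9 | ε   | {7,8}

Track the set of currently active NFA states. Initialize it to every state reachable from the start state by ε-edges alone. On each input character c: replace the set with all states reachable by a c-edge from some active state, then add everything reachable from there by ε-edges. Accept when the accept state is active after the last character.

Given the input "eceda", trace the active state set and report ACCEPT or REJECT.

Answer: REJECT

Trace:
start: ε-closure({0}) = {0,1,2,3,4,6,8}
'e' @ 1: {1,3,4,5}  [accepting]
'c' @ 2: {}  — dead — no transitions
rest 'eda' ignored (set empty)
end set {} — state 1 not in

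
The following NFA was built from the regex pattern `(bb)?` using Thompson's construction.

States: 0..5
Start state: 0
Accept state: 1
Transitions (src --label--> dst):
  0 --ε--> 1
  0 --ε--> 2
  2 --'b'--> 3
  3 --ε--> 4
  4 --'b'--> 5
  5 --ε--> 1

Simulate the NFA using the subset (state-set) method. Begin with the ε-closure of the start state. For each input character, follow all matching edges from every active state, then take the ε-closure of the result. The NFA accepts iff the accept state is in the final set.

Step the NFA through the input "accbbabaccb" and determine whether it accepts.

Answer: REJECT

Steps:
start: ε-closure({0}) = {0,1,2}
'a' @ 1: {}  — dead — no transitions
rest 'ccbbabaccb' ignored (set empty)
final: {}; accept 1 not in set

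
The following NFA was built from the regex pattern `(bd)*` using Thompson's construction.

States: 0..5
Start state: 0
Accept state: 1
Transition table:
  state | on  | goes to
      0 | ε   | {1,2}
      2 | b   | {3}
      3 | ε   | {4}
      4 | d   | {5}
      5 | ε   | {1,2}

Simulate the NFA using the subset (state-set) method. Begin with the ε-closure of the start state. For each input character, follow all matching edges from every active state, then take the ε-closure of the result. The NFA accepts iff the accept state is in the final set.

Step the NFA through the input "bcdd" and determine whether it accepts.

initial (ε-close {0}): {0,1,2}
'b' @ 1: {3,4}
'c' @ 2: {}  — dead — no transitions
rest 'dd' ignored (set empty)
end set {} — state 1 not in

Answer: REJECT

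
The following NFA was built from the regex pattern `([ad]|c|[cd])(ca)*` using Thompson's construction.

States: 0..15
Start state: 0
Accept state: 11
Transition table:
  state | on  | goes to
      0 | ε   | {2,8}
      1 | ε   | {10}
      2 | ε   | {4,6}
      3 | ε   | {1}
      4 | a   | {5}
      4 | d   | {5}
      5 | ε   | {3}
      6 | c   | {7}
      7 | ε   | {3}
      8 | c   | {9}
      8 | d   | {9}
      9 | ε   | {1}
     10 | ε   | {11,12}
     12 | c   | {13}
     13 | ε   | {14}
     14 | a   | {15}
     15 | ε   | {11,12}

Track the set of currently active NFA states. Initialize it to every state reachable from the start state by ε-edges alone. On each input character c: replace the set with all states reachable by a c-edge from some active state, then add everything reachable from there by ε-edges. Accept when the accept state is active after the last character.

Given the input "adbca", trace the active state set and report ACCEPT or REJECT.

Answer: REJECT

Steps:
S₀ = ε-closure({0}) = {0,2,4,6,8}
'a' @ 1: {1,3,5,10,11,12}  ✓accept
'd' @ 2: {}  — state set empty
rest 'bca' ignored (set empty)
after full input: {}  (accept=11 not in)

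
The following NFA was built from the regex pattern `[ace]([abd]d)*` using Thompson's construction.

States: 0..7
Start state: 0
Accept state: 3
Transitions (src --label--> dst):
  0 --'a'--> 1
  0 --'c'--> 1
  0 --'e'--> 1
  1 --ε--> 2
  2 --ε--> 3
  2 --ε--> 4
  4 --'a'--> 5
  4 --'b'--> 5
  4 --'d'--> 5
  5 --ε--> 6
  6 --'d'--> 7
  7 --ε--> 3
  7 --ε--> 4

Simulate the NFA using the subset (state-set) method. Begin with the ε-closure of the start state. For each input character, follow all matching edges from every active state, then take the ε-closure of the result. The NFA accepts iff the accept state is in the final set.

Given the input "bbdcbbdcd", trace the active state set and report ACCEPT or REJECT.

Answer: REJECT

Trace:
S₀ = ε-closure({0}) = {0}
'b' @ 1: {}  — state set empty
rest 'bdcbbdcd' ignored (set empty)
end set {} — state 3 not in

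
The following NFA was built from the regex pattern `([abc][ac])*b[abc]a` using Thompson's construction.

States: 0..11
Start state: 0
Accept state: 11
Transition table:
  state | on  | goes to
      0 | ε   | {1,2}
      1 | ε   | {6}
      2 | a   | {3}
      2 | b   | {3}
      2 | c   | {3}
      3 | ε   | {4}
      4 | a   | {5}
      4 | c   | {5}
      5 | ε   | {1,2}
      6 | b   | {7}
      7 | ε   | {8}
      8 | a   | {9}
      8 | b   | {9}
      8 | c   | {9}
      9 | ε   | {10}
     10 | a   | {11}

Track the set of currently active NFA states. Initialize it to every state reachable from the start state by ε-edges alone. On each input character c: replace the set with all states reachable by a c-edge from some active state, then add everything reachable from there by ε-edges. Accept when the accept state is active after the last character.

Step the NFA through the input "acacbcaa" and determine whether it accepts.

start: ε-closure({0}) = {0,1,2,6}
'a' @ 1: {3,4}
'c' @ 2: {1,2,5,6}
'a' @ 3: {3,4}
'c' @ 4: {1,2,5,6}
'b' @ 5: {3,4,7,8}
'c' @ 6: {1,2,5,6,9,10}
'a' @ 7: {3,4,11}  (accept∈set)
'a' @ 8: {1,2,5,6}
after full input: {1,2,5,6}  (accept=11 not in)

Answer: REJECT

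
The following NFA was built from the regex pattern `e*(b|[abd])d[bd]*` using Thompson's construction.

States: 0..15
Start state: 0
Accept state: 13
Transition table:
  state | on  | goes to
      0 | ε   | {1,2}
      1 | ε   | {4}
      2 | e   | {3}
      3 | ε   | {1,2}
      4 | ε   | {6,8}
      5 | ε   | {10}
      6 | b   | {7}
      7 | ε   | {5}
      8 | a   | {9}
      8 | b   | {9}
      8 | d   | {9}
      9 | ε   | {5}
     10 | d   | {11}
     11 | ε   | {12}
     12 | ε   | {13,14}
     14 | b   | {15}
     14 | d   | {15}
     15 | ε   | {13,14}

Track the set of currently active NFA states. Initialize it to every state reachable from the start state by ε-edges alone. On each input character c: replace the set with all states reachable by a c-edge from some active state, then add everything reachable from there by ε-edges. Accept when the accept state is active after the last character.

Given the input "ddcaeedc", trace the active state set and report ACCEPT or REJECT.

Answer: REJECT

Trace:
initial (ε-close {0}): {0,1,2,4,6,8}
'd' @ 1: {5,9,10}
'd' @ 2: {11,12,13,14}  (accept∈set)
'c' @ 3: {}  — no active states
rest 'aeedc' ignored (set empty)
end set {} — state 13 not in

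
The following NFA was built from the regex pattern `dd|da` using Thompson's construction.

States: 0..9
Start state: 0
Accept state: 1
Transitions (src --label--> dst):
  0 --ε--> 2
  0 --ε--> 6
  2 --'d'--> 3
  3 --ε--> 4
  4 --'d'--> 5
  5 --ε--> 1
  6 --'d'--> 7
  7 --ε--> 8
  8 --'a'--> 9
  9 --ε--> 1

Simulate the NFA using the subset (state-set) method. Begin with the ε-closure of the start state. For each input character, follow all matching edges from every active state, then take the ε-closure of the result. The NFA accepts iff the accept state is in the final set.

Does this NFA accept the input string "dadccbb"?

initial (ε-close {0}): {0,2,6}
'd' @ 1: {3,4,7,8}
'a' @ 2: {1,9}  [accepting]
'd' @ 3: {}  — state set empty
rest 'ccbb' ignored (set empty)
final: {}; accept 1 not in set

Answer: REJECT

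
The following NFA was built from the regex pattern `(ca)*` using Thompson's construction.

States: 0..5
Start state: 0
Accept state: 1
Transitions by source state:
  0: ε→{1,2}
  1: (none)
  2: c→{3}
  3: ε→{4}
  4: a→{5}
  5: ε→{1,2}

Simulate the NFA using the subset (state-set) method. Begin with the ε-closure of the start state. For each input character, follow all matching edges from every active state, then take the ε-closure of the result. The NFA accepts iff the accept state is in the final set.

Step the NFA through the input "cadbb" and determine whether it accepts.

Answer: REJECT

Trace:
initial (ε-close {0}): {0,1,2}
'c' @ 1: {3,4}
'a' @ 2: {1,2,5}  [accepting]
'd' @ 3: {}  — dead — no transitions
rest 'bb' ignored (set empty)
final: {}; accept 1 not in set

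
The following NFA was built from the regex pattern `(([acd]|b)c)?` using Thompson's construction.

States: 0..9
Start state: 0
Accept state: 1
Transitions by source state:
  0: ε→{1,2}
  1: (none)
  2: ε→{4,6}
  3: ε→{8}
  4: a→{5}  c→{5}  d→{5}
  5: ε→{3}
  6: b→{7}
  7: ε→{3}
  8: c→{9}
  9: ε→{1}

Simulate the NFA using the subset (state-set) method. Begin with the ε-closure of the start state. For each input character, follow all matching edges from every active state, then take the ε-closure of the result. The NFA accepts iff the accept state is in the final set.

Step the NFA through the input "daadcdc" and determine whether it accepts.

Answer: REJECT

Derivation:
S₀ = ε-closure({0}) = {0,1,2,4,6}
'd' @ 1: {3,5,8}
'a' @ 2: {}  — state set empty
rest 'adcdc' ignored (set empty)
end set {} — state 1 not in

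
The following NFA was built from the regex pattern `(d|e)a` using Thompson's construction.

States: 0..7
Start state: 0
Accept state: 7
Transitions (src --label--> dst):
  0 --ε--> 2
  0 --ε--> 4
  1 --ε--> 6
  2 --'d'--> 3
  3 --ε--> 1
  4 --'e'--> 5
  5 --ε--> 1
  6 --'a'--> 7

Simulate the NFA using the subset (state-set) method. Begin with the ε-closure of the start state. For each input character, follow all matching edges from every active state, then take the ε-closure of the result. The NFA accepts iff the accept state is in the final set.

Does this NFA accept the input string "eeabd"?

S₀ = ε-closure({0}) = {0,2,4}
'e' @ 1: {1,5,6}
'e' @ 2: {}  — state set empty
rest 'abd' ignored (set empty)
after full input: {}  (accept=7 not in)

Answer: REJECT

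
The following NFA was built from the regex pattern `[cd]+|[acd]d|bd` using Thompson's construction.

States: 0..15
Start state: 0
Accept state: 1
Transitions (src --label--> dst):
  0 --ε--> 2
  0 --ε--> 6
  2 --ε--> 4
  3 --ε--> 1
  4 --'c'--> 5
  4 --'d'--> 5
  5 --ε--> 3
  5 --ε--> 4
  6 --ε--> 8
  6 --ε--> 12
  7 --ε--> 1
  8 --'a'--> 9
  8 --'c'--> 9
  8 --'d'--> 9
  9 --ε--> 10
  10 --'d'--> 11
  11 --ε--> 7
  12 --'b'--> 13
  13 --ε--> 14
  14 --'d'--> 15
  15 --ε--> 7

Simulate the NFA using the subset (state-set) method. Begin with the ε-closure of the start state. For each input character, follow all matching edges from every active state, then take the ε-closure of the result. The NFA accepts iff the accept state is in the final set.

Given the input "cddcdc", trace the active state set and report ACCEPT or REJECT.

S₀ = ε-closure({0}) = {0,2,4,6,8,12}
'c' @ 1: {1,3,4,5,9,10}  ✓accept
'd' @ 2: {1,3,4,5,7,11}  ✓accept
'd' @ 3: {1,3,4,5}  ✓accept
'c' @ 4: {1,3,4,5}  ✓accept
'd' @ 5: {1,3,4,5}  ✓accept
'c' @ 6: {1,3,4,5}  ✓accept
final: {1,3,4,5}; accept 1 in set

Answer: ACCEPT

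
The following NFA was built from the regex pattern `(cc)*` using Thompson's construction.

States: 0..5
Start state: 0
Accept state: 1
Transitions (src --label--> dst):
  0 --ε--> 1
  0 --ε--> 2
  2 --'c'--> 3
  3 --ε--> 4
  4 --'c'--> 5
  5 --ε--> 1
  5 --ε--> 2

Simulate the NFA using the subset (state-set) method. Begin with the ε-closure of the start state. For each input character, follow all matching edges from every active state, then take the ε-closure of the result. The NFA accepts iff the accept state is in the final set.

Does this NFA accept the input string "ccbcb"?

S₀ = ε-closure({0}) = {0,1,2}
'c' @ 1: {3,4}
'c' @ 2: {1,2,5}  (accept∈set)
'b' @ 3: {}  — state set empty
rest 'cb' ignored (set empty)
final: {}; accept 1 not in set

Answer: REJECT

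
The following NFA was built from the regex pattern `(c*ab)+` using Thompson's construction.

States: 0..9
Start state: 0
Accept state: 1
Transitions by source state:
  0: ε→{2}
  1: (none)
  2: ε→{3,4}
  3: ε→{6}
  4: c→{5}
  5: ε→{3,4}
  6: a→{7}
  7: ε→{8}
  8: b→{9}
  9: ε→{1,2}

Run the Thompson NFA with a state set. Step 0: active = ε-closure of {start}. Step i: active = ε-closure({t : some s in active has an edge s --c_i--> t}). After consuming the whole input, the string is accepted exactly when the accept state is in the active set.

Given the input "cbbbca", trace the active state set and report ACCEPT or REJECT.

S₀ = ε-closure({0}) = {0,2,3,4,6}
'c' @ 1: {3,4,5,6}
'b' @ 2: {}  — no active states
rest 'bbca' ignored (set empty)
final: {}; accept 1 not in set

Answer: REJECT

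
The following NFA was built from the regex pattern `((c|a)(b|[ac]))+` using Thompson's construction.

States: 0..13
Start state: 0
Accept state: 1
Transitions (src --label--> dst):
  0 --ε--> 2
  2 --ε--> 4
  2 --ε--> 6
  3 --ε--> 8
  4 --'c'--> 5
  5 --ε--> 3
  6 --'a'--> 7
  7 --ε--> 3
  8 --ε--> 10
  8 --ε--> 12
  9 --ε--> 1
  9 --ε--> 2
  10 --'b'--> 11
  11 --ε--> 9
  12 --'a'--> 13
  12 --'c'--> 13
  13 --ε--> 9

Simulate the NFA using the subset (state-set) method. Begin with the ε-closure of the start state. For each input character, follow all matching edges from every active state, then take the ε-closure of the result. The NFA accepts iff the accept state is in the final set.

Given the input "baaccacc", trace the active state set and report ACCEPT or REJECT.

Answer: REJECT

Steps:
initial (ε-close {0}): {0,2,4,6}
'b' @ 1: {}  — dead — no transitions
rest 'aaccacc' ignored (set empty)
after full input: {}  (accept=1 not in)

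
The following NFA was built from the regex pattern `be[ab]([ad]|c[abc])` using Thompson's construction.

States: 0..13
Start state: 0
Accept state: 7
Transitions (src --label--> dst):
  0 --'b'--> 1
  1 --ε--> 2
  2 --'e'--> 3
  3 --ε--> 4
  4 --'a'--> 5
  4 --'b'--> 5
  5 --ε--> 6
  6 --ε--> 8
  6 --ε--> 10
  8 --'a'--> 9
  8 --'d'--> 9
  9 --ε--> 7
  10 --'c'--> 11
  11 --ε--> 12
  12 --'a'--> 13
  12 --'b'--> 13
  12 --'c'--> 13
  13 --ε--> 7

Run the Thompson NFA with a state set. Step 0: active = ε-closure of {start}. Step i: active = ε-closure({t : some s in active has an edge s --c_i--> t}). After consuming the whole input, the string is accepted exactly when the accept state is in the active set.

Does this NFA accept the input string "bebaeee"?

Answer: REJECT

Derivation:
start: ε-closure({0}) = {0}
'b' @ 1: {1,2}
'e' @ 2: {3,4}
'b' @ 3: {5,6,8,10}
'a' @ 4: {7,9}  (accept∈set)
'e' @ 5: {}  — state set empty
rest 'ee' ignored (set empty)
end set {} — state 7 not in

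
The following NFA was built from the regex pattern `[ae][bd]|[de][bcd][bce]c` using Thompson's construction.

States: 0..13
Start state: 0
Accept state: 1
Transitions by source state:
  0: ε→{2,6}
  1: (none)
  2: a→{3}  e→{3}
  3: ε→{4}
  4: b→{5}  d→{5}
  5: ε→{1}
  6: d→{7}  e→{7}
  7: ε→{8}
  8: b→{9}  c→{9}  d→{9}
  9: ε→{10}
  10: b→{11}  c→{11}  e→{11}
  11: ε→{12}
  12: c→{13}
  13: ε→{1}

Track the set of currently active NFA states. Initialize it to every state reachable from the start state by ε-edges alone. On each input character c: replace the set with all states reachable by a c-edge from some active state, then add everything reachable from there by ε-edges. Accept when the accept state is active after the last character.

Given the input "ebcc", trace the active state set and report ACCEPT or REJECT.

S₀ = ε-closure({0}) = {0,2,6}
'e' @ 1: {3,4,7,8}
'b' @ 2: {1,5,9,10}  [accepting]
'c' @ 3: {11,12}
'c' @ 4: {1,13}  [accepting]
final: {1,13}; accept 1 in set

Answer: ACCEPT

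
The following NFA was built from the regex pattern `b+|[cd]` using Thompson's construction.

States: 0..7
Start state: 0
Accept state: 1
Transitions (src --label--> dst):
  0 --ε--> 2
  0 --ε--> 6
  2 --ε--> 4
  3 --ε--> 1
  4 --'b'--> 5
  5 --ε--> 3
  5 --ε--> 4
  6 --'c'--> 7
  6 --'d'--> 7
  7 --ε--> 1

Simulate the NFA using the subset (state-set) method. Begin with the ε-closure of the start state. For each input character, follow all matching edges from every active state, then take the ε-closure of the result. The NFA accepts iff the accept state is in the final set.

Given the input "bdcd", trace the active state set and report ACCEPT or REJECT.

Answer: REJECT

Steps:
initial (ε-close {0}): {0,2,4,6}
'b' @ 1: {1,3,4,5}  (accept∈set)
'd' @ 2: {}  — no active states
rest 'cd' ignored (set empty)
after full input: {}  (accept=1 not in)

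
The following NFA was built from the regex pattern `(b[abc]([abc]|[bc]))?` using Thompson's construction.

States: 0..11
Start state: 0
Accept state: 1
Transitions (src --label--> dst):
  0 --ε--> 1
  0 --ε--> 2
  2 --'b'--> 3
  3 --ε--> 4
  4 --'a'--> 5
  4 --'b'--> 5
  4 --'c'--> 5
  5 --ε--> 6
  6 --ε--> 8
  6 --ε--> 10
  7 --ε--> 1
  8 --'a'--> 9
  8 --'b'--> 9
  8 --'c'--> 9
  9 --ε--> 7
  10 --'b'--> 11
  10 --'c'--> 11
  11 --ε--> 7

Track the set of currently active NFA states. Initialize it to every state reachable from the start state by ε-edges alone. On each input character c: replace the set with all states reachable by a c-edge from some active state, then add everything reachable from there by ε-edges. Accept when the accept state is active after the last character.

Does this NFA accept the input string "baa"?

initial (ε-close {0}): {0,1,2}
'b' @ 1: {3,4}
'a' @ 2: {5,6,8,10}
'a' @ 3: {1,7,9}  (accept∈set)
final: {1,7,9}; accept 1 in set

Answer: ACCEPT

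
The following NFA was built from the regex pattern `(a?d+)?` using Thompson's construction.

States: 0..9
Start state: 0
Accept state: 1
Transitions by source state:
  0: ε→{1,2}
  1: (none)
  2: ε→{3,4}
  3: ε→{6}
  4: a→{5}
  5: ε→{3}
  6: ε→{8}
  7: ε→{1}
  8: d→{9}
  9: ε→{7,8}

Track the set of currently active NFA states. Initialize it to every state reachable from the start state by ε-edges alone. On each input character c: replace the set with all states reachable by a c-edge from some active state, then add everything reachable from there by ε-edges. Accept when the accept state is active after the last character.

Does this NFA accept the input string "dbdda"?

Answer: REJECT

Trace:
start: ε-closure({0}) = {0,1,2,3,4,6,8}
'd' @ 1: {1,7,8,9}  ✓accept
'b' @ 2: {}  — no active states
rest 'dda' ignored (set empty)
after full input: {}  (accept=1 not in)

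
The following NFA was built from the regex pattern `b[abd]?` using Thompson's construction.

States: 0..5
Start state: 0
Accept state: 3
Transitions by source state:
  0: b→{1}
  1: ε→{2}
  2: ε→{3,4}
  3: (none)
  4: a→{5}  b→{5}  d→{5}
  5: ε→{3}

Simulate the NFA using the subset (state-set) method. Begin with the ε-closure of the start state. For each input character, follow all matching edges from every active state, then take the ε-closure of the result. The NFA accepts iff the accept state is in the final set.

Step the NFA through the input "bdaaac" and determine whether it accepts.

initial (ε-close {0}): {0}
'b' @ 1: {1,2,3,4}  (accept∈set)
'd' @ 2: {3,5}  (accept∈set)
'a' @ 3: {}  — no active states
rest 'aac' ignored (set empty)
after full input: {}  (accept=3 not in)

Answer: REJECT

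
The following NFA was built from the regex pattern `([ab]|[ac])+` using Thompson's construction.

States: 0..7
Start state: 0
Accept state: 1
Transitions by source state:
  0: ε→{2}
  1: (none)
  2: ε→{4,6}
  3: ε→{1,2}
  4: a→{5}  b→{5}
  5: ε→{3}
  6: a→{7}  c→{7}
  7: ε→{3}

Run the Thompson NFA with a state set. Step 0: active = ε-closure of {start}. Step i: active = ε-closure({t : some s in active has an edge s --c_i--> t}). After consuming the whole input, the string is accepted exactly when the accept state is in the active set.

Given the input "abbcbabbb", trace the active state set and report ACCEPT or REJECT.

Answer: ACCEPT

Trace:
start: ε-closure({0}) = {0,2,4,6}
'a' @ 1: {1,2,3,4,5,6,7}  [accepting]
'b' @ 2: {1,2,3,4,5,6}  [accepting]
'b' @ 3: {1,2,3,4,5,6}  [accepting]
'c' @ 4: {1,2,3,4,6,7}  [accepting]
'b' @ 5: {1,2,3,4,5,6}  [accepting]
'a' @ 6: {1,2,3,4,5,6,7}  [accepting]
'b' @ 7: {1,2,3,4,5,6}  [accepting]
'b' @ 8: {1,2,3,4,5,6}  [accepting]
'b' @ 9: {1,2,3,4,5,6}  [accepting]
final: {1,2,3,4,5,6}; accept 1 in set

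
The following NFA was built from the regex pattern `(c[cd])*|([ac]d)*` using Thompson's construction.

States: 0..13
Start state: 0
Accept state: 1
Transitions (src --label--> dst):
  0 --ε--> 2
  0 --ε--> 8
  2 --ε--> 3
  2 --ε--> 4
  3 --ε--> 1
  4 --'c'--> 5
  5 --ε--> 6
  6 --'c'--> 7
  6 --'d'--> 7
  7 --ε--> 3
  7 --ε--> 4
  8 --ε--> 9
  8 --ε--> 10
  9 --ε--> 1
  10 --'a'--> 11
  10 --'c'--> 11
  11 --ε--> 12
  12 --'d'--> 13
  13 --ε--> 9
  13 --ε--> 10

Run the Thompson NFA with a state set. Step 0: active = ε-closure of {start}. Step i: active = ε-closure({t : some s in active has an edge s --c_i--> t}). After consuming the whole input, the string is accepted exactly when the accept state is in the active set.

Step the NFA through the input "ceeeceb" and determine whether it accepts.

S₀ = ε-closure({0}) = {0,1,2,3,4,8,9,10}
'c' @ 1: {5,6,11,12}
'e' @ 2: {}  — state set empty
rest 'eeceb' ignored (set empty)
final: {}; accept 1 not in set

Answer: REJECT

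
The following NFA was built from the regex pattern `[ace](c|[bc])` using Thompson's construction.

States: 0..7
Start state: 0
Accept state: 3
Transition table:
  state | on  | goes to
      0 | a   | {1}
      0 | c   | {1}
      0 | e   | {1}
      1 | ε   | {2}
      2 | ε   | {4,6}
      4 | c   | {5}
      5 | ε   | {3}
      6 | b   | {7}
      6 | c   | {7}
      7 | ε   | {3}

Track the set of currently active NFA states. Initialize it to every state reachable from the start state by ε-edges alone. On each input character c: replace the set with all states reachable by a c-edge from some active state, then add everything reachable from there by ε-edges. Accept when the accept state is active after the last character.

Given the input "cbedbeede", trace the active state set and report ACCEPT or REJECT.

Answer: REJECT

Derivation:
start: ε-closure({0}) = {0}
'c' @ 1: {1,2,4,6}
'b' @ 2: {3,7}  ✓accept
'e' @ 3: {}  — dead — no transitions
rest 'dbeede' ignored (set empty)
final: {}; accept 3 not in set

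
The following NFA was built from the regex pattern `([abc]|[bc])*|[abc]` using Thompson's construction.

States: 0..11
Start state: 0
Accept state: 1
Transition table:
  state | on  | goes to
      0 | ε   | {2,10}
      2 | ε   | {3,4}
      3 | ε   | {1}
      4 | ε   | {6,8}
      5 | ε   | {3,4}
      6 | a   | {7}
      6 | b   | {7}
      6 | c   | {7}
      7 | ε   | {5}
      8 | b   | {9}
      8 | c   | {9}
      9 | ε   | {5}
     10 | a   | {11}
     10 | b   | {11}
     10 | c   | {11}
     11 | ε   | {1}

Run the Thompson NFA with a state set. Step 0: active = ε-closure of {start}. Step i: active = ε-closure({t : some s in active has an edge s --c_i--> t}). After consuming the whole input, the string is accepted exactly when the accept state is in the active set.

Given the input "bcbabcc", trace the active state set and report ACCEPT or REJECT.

start: ε-closure({0}) = {0,1,2,3,4,6,8,10}
'b' @ 1: {1,3,4,5,6,7,8,9,11}  ✓accept
'c' @ 2: {1,3,4,5,6,7,8,9}  ✓accept
'b' @ 3: {1,3,4,5,6,7,8,9}  ✓accept
'a' @ 4: {1,3,4,5,6,7,8}  ✓accept
'b' @ 5: {1,3,4,5,6,7,8,9}  ✓accept
'c' @ 6: {1,3,4,5,6,7,8,9}  ✓accept
'c' @ 7: {1,3,4,5,6,7,8,9}  ✓accept
final: {1,3,4,5,6,7,8,9}; accept 1 in set

Answer: ACCEPT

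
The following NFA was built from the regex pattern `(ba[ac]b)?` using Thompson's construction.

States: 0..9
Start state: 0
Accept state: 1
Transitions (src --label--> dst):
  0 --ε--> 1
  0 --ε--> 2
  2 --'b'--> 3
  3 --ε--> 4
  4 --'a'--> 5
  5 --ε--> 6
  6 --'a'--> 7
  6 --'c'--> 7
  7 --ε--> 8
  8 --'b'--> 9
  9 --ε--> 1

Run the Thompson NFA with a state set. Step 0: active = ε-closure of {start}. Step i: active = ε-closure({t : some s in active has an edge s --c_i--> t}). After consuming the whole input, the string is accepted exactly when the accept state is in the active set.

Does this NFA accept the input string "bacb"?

S₀ = ε-closure({0}) = {0,1,2}
'b' @ 1: {3,4}
'a' @ 2: {5,6}
'c' @ 3: {7,8}
'b' @ 4: {1,9}  (accept∈set)
after full input: {1,9}  (accept=1 in)

Answer: ACCEPT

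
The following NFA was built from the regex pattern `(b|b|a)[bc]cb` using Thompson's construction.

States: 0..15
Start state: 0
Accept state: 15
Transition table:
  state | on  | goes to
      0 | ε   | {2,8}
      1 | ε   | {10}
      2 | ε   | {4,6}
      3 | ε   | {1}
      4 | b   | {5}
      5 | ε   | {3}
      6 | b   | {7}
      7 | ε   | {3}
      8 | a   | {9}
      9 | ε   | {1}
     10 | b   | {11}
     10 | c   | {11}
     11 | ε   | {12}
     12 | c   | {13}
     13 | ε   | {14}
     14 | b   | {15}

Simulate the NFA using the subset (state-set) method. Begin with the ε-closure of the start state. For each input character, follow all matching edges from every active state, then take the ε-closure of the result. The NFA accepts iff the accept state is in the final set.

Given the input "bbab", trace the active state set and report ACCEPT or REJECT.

Answer: REJECT

Steps:
initial (ε-close {0}): {0,2,4,6,8}
'b' @ 1: {1,3,5,7,10}
'b' @ 2: {11,12}
'a' @ 3: {}  — state set empty
rest 'b' ignored (set empty)
after full input: {}  (accept=15 not in)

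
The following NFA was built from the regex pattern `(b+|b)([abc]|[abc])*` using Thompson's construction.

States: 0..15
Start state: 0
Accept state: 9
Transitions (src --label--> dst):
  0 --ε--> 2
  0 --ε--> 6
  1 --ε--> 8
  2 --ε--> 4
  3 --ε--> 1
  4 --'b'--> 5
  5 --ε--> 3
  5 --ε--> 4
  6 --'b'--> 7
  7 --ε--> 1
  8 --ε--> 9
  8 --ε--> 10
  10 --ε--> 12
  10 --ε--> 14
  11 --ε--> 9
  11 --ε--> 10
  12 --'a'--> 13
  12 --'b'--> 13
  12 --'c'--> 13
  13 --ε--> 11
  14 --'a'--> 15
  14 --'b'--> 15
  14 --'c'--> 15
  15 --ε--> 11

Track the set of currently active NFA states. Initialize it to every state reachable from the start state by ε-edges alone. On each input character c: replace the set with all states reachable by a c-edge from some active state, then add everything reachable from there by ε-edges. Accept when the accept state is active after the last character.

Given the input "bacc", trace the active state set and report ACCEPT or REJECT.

Answer: ACCEPT

Steps:
S₀ = ε-closure({0}) = {0,2,4,6}
'b' @ 1: {1,3,4,5,7,8,9,10,12,14}  [accepting]
'a' @ 2: {9,10,11,12,13,14,15}  [accepting]
'c' @ 3: {9,10,11,12,13,14,15}  [accepting]
'c' @ 4: {9,10,11,12,13,14,15}  [accepting]
end set {9,10,11,12,13,14,15} — state 9 in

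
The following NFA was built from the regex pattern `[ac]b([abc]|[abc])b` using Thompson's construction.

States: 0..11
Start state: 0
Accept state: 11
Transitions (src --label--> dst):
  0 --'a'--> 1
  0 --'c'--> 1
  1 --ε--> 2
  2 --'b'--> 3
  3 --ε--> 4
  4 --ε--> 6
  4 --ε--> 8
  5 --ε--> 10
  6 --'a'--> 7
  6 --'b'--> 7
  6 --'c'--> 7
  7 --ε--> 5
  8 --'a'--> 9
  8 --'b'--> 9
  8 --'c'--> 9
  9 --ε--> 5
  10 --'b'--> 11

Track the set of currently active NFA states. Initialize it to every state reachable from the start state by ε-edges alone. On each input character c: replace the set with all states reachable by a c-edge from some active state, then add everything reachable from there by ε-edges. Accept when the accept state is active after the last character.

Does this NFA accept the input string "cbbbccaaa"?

Answer: REJECT

Derivation:
start: ε-closure({0}) = {0}
'c' @ 1: {1,2}
'b' @ 2: {3,4,6,8}
'b' @ 3: {5,7,9,10}
'b' @ 4: {11}  (accept∈set)
'c' @ 5: {}  — dead — no transitions
rest 'caaa' ignored (set empty)
after full input: {}  (accept=11 not in)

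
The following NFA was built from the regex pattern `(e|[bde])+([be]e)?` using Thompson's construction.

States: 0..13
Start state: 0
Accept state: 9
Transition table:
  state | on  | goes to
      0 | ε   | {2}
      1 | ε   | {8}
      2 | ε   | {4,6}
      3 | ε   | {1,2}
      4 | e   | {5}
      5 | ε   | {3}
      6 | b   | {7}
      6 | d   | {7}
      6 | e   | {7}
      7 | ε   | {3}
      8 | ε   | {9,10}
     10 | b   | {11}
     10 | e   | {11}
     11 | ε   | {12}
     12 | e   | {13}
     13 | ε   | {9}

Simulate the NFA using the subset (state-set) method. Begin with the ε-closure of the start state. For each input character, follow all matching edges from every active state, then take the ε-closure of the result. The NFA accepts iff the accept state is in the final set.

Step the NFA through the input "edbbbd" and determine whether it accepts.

S₀ = ε-closure({0}) = {0,2,4,6}
'e' @ 1: {1,2,3,4,5,6,7,8,9,10}  [accepting]
'd' @ 2: {1,2,3,4,6,7,8,9,10}  [accepting]
'b' @ 3: {1,2,3,4,6,7,8,9,10,11,12}  [accepting]
'b' @ 4: {1,2,3,4,6,7,8,9,10,11,12}  [accepting]
'b' @ 5: {1,2,3,4,6,7,8,9,10,11,12}  [accepting]
'd' @ 6: {1,2,3,4,6,7,8,9,10}  [accepting]
final: {1,2,3,4,6,7,8,9,10}; accept 9 in set

Answer: ACCEPT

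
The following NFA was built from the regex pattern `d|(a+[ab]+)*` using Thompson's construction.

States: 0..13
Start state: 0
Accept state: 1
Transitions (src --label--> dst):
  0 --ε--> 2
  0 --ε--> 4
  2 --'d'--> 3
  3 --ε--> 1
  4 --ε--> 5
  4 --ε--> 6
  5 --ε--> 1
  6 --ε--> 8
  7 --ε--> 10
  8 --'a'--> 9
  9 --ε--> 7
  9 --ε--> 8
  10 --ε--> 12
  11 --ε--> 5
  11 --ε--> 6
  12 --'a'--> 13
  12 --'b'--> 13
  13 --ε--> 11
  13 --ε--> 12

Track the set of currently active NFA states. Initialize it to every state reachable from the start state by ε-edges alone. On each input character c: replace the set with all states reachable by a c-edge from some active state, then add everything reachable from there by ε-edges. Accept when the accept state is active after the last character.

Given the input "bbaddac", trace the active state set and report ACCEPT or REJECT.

start: ε-closure({0}) = {0,1,2,4,5,6,8}
'b' @ 1: {}  — state set empty
rest 'baddac' ignored (set empty)
final: {}; accept 1 not in set

Answer: REJECT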